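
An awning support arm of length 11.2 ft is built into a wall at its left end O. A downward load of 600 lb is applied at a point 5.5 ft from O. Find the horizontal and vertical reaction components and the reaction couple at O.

O_x = 0, O_y = 600.0 lb, M_O = 3300 lb·ft

ΣF_x = 0: O_x = 0.
ΣF_y = 0: O_y − 600 = 0 → O_y = 600.0 lb.
ΣM about O: M_O − 600·5.5 = 0 → M_O = 3300 lb·ft.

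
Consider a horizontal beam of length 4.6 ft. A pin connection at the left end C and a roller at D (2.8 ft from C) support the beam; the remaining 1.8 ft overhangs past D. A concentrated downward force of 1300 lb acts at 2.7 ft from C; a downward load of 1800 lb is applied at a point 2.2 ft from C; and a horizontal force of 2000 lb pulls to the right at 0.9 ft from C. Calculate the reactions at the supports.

Taking moments about C: D_y·2.8 − 1300·2.7 − 1800·2.2 = 0 → D_y = 7470/2.8 = 2667.86 ≈ 2668 lb.
ΣF_y = 0: C_y + 2667.86 − 1300 − 1800 = 0 → C_y = 432.1 lb.
ΣF_x = 0: C_x + 2000 = 0 → C_x = -2000 lb.

C_x = -2000 lb, C_y = 432.1 lb, D_y = 2668 lb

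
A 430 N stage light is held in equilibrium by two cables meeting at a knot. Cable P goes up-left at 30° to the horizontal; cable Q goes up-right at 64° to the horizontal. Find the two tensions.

T_P = 189.0 N, T_Q = 373.3 N

ΣF_x = 0: −T_P·cos30° + T_Q·cos64° = 0 → T_Q = 1.97555·T_P.
ΣF_y = 0: T_P·sin30° + T_Q·sin64° = 430.
Substitute: T_P·(0.5 + 1.97555·0.898794) = 430 → T_P = 188.96 ≈ 189.0 N.
Then T_Q = 1.97555 × 188.96 = 373.3 N.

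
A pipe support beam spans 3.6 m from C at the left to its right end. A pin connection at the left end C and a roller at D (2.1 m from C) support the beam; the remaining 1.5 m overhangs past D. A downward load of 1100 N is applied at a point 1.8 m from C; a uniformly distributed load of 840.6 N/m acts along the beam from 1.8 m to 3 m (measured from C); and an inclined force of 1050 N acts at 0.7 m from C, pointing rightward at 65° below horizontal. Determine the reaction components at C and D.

C_x = -443.7 N, C_y = 647.5 N, D_y = 2413 N

Resultant of the distributed load: 840.6 × 1.2 = 1008.72 N at 2.4 m from C.
Taking moments about C: D_y·2.1 − 1100·1.8 − (840.6·1.2)·2.4 − 1050·sin65°·0.7 = 0 → D_y = 5067.06/2.1 = 2412.89 ≈ 2413 N.
ΣF_y = 0: C_y + 2412.89 − 1100 − 840.6·1.2 − 1050·sin65° = 0 → C_y = 647.5 N.
ΣF_x = 0: C_x + 1050·cos65° = 0 → C_x = -443.7 N.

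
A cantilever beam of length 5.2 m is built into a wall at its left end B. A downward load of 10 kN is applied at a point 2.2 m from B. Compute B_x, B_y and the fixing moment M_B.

B_x = 0, B_y = 10.00 kN, M_B = 22.00 kN·m

ΣF_x = 0: B_x = 0.
ΣF_y = 0: B_y − 10 = 0 → B_y = 10.00 kN.
ΣM about B: M_B − 10·2.2 = 0 → M_B = 22.00 kN·m.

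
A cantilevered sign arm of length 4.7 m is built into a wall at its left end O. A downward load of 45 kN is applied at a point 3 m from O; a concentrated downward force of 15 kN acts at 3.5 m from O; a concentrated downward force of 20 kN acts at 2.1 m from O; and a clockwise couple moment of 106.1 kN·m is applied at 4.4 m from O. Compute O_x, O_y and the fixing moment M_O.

O_x = 0, O_y = 80.00 kN, M_O = 335.6 kN·m

ΣF_x = 0: O_x = 0.
ΣF_y = 0: O_y − 45 − 15 − 20 = 0 → O_y = 80.00 kN.
ΣM about O: M_O − 45·3 − 15·3.5 − 20·2.1 − 106.1 = 0 → M_O = 335.6 kN·m.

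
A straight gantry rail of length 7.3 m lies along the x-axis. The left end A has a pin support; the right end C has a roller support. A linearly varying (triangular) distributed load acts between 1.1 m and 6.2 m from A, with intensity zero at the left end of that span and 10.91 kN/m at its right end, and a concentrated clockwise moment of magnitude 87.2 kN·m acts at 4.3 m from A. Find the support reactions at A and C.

A_x = 0, A_y = -1.274 kN, C_y = 29.09 kN

Resultant of the triangular load: ½ × 10.91 × 5.1 = 27.8205 kN, acting at 4.5 m from A (one-third of the span from the peak).
Taking moments about A: C_y·7.3 − (½·10.91·5.1)·4.5 − 87.2 = 0 → C_y = 212.39225/7.3 = 29.0948 ≈ 29.09 kN.
ΣF_y = 0: A_y + 29.0948 − ½·10.91·5.1 = 0 → A_y = -1.274 kN.
ΣF_x = 0: no horizontal applied forces, so A_x = 0.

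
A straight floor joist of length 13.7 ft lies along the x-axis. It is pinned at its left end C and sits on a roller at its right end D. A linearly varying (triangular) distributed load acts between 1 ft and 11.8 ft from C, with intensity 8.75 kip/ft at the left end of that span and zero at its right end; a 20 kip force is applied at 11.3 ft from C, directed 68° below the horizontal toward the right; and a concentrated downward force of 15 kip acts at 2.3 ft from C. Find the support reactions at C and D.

C_x = -7.492 kip, C_y = 47.12 kip, D_y = 33.68 kip

Resultant of the triangular load: ½ × 8.75 × 10.8 = 47.25 kip, acting at 4.6 ft from C (one-third of the span from the peak).
ΣM about C: D_y·13.7 − (½·8.75·10.8)·4.6 − 20·sin68°·11.3 − 15·2.3 = 0 → D_y = 461.394/13.7 = 33.6784 ≈ 33.68 kip.
ΣF_y = 0: C_y + 33.6784 − ½·8.75·10.8 − 20·sin68° − 15 = 0 → C_y = 47.12 kip.
ΣF_x = 0: C_x + 20·cos68° = 0 → C_x = -7.492 kip.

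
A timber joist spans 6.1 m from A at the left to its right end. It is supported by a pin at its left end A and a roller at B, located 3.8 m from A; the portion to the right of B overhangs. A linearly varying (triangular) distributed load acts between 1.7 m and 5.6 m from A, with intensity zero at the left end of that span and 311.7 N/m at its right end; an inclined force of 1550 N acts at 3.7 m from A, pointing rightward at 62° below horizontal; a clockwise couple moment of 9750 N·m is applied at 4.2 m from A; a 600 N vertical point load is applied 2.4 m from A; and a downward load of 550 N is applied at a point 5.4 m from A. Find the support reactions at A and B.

A_x = -727.7 N, A_y = -2620 N, B_y = 5747 N

Resultant of the triangular load: ½ × 311.7 × 3.9 = 607.815 N, acting at 4.3 m from A (one-third of the span from the peak).
ΣM about A: B_y·3.8 − (½·311.7·3.9)·4.3 − 1550·sin62°·3.7 − 9750 − 600·2.4 − 550·5.4 = 0 → B_y = 21837.3/3.8 = 5746.66 ≈ 5747 N.
ΣF_y = 0: A_y + 5746.66 − ½·311.7·3.9 − 1550·sin62° − 600 − 550 = 0 → A_y = -2620 N.
ΣF_x = 0: A_x + 1550·cos62° = 0 → A_x = -727.7 N.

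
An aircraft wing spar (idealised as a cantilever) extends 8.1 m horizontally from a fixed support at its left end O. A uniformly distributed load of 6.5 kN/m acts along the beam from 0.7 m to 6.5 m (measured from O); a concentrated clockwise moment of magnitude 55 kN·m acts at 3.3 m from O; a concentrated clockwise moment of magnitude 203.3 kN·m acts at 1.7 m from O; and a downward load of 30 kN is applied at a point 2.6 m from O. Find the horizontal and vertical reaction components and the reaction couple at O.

O_x = 0, O_y = 67.70 kN, M_O = 472.0 kN·m

Resultant of the distributed load: 6.5 × 5.8 = 37.7 kN at 3.6 m from O.
ΣF_x = 0: O_x = 0.
ΣF_y = 0: O_y − 6.5·5.8 − 30 = 0 → O_y = 67.70 kN.
ΣM about O: M_O − (6.5·5.8)·3.6 − 55 − 203.3 − 30·2.6 = 0 → M_O = 472.0 kN·m.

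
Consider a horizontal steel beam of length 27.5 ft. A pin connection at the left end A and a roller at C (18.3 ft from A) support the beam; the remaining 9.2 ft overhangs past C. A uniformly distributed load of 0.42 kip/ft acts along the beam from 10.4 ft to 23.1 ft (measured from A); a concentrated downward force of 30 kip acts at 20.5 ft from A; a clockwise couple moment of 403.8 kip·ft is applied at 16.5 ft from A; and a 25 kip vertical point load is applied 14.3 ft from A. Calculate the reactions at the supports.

A_x = 0, A_y = -19.76 kip, C_y = 80.09 kip

Resultant of the distributed load: 0.42 × 12.7 = 5.334 kip at 16.75 ft from A.
ΣM about A: C_y·18.3 − (0.42·12.7)·16.75 − 30·20.5 − 403.8 − 25·14.3 = 0 → C_y = 1465.6445/18.3 = 80.0899 ≈ 80.09 kip.
ΣF_y = 0: A_y + 80.0899 − 0.42·12.7 − 30 − 25 = 0 → A_y = -19.76 kip.
ΣF_x = 0: no horizontal applied forces, so A_x = 0.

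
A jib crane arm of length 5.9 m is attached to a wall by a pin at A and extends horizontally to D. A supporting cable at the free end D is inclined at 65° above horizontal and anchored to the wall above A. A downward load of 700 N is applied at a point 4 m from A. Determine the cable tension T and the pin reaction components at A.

ΣM about A: T·sin65°·5.9 − 700·4 = 0 → T = 2800/(5.9·0.906308) = 523.637 ≈ 523.6 N.
ΣF_x = 0: A_x − T·cos65° = 0 → A_x = 523.637 × 0.422618 = 221.3 N.
ΣF_y = 0: A_y + T·sin65° − 700 = 0 → A_y = 700 − 523.637 × 0.906308 = 225.4 N.

T = 523.6 N, A_x = 221.3 N, A_y = 225.4 N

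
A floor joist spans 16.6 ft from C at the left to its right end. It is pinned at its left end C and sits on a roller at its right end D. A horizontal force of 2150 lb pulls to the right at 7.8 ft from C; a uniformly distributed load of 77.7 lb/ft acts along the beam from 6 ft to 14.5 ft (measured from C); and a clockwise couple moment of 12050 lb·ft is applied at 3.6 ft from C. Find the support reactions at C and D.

C_x = -2150 lb, C_y = -473.3 lb, D_y = 1134 lb

Resultant of the distributed load: 77.7 × 8.5 = 660.45 lb at 10.25 ft from C.
ΣM about C: D_y·16.6 − (77.7·8.5)·10.25 − 12050 = 0 → D_y = 18819.6125/16.6 = 1133.71 ≈ 1134 lb.
ΣF_y = 0: C_y + 1133.71 − 77.7·8.5 = 0 → C_y = -473.3 lb.
ΣF_x = 0: C_x + 2150 = 0 → C_x = -2150 lb.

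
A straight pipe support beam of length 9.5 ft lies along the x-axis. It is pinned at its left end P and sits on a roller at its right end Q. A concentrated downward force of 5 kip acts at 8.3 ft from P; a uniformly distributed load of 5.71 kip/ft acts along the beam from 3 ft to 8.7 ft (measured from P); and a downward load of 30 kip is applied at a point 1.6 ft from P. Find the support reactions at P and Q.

Resultant of the distributed load: 5.71 × 5.7 = 32.547 kip at 5.85 ft from P.
Taking moments about P: Q_y·9.5 − 5·8.3 − (5.71·5.7)·5.85 − 30·1.6 = 0 → Q_y = 279.89995/9.5 = 29.4632 ≈ 29.46 kip.
ΣF_y = 0: P_y + 29.4632 − 5 − 5.71·5.7 − 30 = 0 → P_y = 38.08 kip.
ΣF_x = 0: no horizontal applied forces, so P_x = 0.

P_x = 0, P_y = 38.08 kip, Q_y = 29.46 kip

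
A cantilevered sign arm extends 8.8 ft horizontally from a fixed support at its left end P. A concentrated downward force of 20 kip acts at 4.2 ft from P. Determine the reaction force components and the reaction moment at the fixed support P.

P_x = 0, P_y = 20.00 kip, M_P = 84.00 kip·ft

ΣF_x = 0: P_x = 0.
ΣF_y = 0: P_y − 20 = 0 → P_y = 20.00 kip.
ΣM about P: M_P − 20·4.2 = 0 → M_P = 84.00 kip·ft.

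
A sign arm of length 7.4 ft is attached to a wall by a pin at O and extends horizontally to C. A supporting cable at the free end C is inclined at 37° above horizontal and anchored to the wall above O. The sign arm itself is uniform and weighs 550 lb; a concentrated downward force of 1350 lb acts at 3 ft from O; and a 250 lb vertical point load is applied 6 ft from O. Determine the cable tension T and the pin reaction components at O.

ΣM about O: T·sin37°·7.4 − 550·3.7 − 1350·3 − 250·6 = 0 → T = 7585/(7.4·0.601815) = 1703.18 ≈ 1703 lb.
ΣF_x = 0: O_x − T·cos37° = 0 → O_x = 1703.18 × 0.798636 = 1360 lb.
ΣF_y = 0: O_y + T·sin37° − 550 − 1350 − 250 = 0 → O_y = 2150 − 1703.18 × 0.601815 = 1125 lb.

T = 1703 lb, O_x = 1360 lb, O_y = 1125 lb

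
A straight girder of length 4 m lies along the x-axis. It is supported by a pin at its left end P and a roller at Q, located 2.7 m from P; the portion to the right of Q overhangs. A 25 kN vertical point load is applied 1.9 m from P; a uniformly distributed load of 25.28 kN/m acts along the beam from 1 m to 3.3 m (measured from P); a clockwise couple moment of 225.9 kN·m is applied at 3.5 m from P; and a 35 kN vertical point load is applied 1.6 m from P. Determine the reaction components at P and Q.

P_x = 0, P_y = -50.16 kN, Q_y = 168.3 kN

Resultant of the distributed load: 25.28 × 2.3 = 58.144 kN at 2.15 m from P.
Moments about P: Q_y·2.7 − 25·1.9 − (25.28·2.3)·2.15 − 225.9 − 35·1.6 = 0 → Q_y = 454.4096/2.7 = 168.3 kN.
ΣF_y = 0: P_y + 168.3 − 25 − 25.28·2.3 − 35 = 0 → P_y = -50.16 kN.
ΣF_x = 0: no horizontal applied forces, so P_x = 0.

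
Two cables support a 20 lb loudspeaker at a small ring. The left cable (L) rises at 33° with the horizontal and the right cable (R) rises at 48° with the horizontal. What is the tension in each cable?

ΣF_x = 0: −T_L·cos33° + T_R·cos48° = 0 → T_R = 1.25337·T_L.
ΣF_y = 0: T_L·sin33° + T_R·sin48° = 20.
Substitute: T_L·(0.544639 + 1.25337·0.743145) = 20 → T_L = 13.5495 ≈ 13.55 lb.
Then T_R = 1.25337 × 13.5495 = 16.98 lb.

T_L = 13.55 lb, T_R = 16.98 lb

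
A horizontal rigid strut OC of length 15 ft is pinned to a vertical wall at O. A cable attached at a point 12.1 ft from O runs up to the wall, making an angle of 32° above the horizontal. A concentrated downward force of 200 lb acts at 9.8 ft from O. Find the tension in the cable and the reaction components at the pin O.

ΣM about O: T·sin32°·12.1 − 200·9.8 = 0 → T = 1960/(12.1·0.529919) = 305.676 ≈ 305.7 lb.
ΣF_x = 0: O_x − T·cos32° = 0 → O_x = 305.676 × 0.848048 = 259.2 lb.
ΣF_y = 0: O_y + T·sin32° − 200 = 0 → O_y = 200 − 305.676 × 0.529919 = 38.02 lb.

T = 305.7 lb, O_x = 259.2 lb, O_y = 38.02 lb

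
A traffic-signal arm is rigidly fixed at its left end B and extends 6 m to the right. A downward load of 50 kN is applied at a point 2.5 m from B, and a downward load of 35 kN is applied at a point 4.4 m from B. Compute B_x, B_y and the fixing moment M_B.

ΣF_x = 0: B_x = 0.
ΣF_y = 0: B_y − 50 − 35 = 0 → B_y = 85.00 kN.
ΣM about B: M_B − 50·2.5 − 35·4.4 = 0 → M_B = 279.0 kN·m.

B_x = 0, B_y = 85.00 kN, M_B = 279.0 kN·m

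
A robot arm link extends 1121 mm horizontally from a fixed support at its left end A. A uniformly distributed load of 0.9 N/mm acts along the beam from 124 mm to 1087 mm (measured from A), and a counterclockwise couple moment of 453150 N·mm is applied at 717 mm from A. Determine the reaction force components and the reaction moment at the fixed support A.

A_x = 0, A_y = 866.7 N, M_A = 71640 N·mm

Resultant of the distributed load: 0.9 × 963 = 866.7 N at 605.5 mm from A.
ΣF_x = 0: A_x = 0.
ΣF_y = 0: A_y − 0.9·963 = 0 → A_y = 866.7 N.
ΣM about A: M_A − (0.9·963)·605.5 + 453150 = 0 → M_A = 71640 N·mm.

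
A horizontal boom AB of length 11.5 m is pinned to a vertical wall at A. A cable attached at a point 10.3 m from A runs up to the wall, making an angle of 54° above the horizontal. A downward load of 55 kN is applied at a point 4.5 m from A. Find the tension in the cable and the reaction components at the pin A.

T = 29.70 kN, A_x = 17.46 kN, A_y = 30.97 kN

ΣM about A: T·sin54°·10.3 − 55·4.5 = 0 → T = 247.5/(10.3·0.809017) = 29.7016 ≈ 29.70 kN.
ΣF_x = 0: A_x − T·cos54° = 0 → A_x = 29.7016 × 0.587785 = 17.46 kN.
ΣF_y = 0: A_y + T·sin54° − 55 = 0 → A_y = 55 − 29.7016 × 0.809017 = 30.97 kN.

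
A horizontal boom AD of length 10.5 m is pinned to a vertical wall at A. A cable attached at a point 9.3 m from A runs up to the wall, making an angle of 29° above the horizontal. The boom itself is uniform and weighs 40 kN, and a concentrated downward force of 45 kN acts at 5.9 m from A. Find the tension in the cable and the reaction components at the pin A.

T = 105.5 kN, A_x = 92.24 kN, A_y = 33.87 kN

ΣM about A: T·sin29°·9.3 − 40·5.25 − 45·5.9 = 0 → T = 475.5/(9.3·0.48481) = 105.462 ≈ 105.5 kN.
ΣF_x = 0: A_x − T·cos29° = 0 → A_x = 105.462 × 0.87462 = 92.24 kN.
ΣF_y = 0: A_y + T·sin29° − 40 − 45 = 0 → A_y = 85 − 105.462 × 0.48481 = 33.87 kN.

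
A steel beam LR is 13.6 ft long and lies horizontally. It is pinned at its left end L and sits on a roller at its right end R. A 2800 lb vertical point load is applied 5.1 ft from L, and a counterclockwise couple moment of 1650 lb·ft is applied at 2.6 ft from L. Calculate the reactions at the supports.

L_x = 0, L_y = 1871 lb, R_y = 928.7 lb

Taking moments about L: R_y·13.6 − 2800·5.1 + 1650 = 0 → R_y = 12630/13.6 = 928.676 ≈ 928.7 lb.
ΣF_y = 0: L_y + 928.676 − 2800 = 0 → L_y = 1871 lb.
ΣF_x = 0: no horizontal applied forces, so L_x = 0.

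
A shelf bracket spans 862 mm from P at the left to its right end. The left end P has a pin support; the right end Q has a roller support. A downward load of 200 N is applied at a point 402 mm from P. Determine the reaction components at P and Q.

Moments about P: Q_y·862 − 200·402 = 0 → Q_y = 80400/862 = 93.2715 ≈ 93.27 N.
ΣF_y = 0: P_y + 93.2715 − 200 = 0 → P_y = 106.7 N.
ΣF_x = 0: no horizontal applied forces, so P_x = 0.

P_x = 0, P_y = 106.7 N, Q_y = 93.27 N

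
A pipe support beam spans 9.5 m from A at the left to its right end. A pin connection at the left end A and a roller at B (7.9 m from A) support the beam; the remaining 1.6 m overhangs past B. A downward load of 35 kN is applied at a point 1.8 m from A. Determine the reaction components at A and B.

Moments about A: B_y·7.9 − 35·1.8 = 0 → B_y = 63/7.9 = 7.97468 ≈ 7.975 kN.
ΣF_y = 0: A_y + 7.97468 − 35 = 0 → A_y = 27.03 kN.
ΣF_x = 0: no horizontal applied forces, so A_x = 0.

A_x = 0, A_y = 27.03 kN, B_y = 7.975 kN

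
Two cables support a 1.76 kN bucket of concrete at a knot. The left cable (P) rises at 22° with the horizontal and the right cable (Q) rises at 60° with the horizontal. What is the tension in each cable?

T_P = 0.8886 kN, T_Q = 1.648 kN

ΣF_x = 0: −T_P·cos22° + T_Q·cos60° = 0 → T_Q = 1.85437·T_P.
ΣF_y = 0: T_P·sin22° + T_Q·sin60° = 1.76.
Substitute: T_P·(0.374607 + 1.85437·0.866025) = 1.76 → T_P = 0.888648 ≈ 0.8886 kN.
Then T_Q = 1.85437 × 0.888648 = 1.648 kN.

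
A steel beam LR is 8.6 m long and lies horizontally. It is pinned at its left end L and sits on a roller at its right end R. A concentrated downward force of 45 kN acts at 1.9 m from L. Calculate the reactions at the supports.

Taking moments about L: R_y·8.6 − 45·1.9 = 0 → R_y = 85.5/8.6 = 9.94186 ≈ 9.942 kN.
ΣF_y = 0: L_y + 9.94186 − 45 = 0 → L_y = 35.06 kN.
ΣF_x = 0: no horizontal applied forces, so L_x = 0.

L_x = 0, L_y = 35.06 kN, R_y = 9.942 kN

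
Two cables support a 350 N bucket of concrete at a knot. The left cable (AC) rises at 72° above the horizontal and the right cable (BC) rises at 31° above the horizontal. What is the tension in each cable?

T_AC = 307.9 N, T_BC = 111.0 N

ΣF_x = 0: −T_AC·cos72° + T_BC·cos31° = 0 → T_BC = 0.36051·T_AC.
ΣF_y = 0: T_AC·sin72° + T_BC·sin31° = 350.
Substitute: T_AC·(0.951057 + 0.36051·0.515038) = 350 → T_AC = 307.9 N.
Then T_BC = 0.36051 × 307.9 = 111.0 N.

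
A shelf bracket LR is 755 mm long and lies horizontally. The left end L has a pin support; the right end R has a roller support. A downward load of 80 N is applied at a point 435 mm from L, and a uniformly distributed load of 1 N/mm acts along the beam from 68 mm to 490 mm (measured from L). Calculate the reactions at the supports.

L_x = 0, L_y = 300.0 N, R_y = 202.0 N

Resultant of the distributed load: 1 × 422 = 422 N at 279 mm from L.
Taking moments about L: R_y·755 − 80·435 − (1·422)·279 = 0 → R_y = 152538/755 = 202.037 ≈ 202.0 N.
ΣF_y = 0: L_y + 202.037 − 80 − 1·422 = 0 → L_y = 300.0 N.
ΣF_x = 0: no horizontal applied forces, so L_x = 0.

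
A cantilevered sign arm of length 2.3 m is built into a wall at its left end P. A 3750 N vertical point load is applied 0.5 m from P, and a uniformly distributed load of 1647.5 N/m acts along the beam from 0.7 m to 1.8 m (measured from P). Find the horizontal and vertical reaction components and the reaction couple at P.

Resultant of the distributed load: 1647.5 × 1.1 = 1812.25 N at 1.25 m from P.
ΣF_x = 0: P_x = 0.
ΣF_y = 0: P_y − 3750 − 1647.5·1.1 = 0 → P_y = 5562 N.
ΣM about P: M_P − 3750·0.5 − (1647.5·1.1)·1.25 = 0 → M_P = 4140 N·m.

P_x = 0, P_y = 5562 N, M_P = 4140 N·m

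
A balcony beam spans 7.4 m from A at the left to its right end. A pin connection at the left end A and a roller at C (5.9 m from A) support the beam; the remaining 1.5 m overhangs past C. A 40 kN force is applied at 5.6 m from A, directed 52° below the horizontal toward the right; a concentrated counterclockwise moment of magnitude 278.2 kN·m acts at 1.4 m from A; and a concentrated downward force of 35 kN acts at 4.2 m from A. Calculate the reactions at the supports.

Taking moments about A: C_y·5.9 − 40·sin52°·5.6 + 278.2 − 35·4.2 = 0 → C_y = 45.3144/5.9 = 7.68041 ≈ 7.680 kN.
ΣF_y = 0: A_y + 7.68041 − 40·sin52° − 35 = 0 → A_y = 58.84 kN.
ΣF_x = 0: A_x + 40·cos52° = 0 → A_x = -24.63 kN.

A_x = -24.63 kN, A_y = 58.84 kN, C_y = 7.680 kN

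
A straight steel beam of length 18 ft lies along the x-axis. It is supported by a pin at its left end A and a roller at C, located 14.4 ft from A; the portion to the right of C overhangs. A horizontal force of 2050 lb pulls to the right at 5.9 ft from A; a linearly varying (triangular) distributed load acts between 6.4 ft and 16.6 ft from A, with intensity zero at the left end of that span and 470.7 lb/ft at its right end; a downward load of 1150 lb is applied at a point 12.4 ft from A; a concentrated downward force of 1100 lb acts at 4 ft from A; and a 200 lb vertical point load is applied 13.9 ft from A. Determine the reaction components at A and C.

A_x = -2050 lb, A_y = 1161 lb, C_y = 3689 lb

Resultant of the triangular load: ½ × 470.7 × 10.2 = 2400.57 lb, acting at 13.2 ft from A (one-third of the span from the peak).
ΣM about A: C_y·14.4 − (½·470.7·10.2)·13.2 − 1150·12.4 − 1100·4 − 200·13.9 = 0 → C_y = 53127.524/14.4 = 3689.41 ≈ 3689 lb.
ΣF_y = 0: A_y + 3689.41 − ½·470.7·10.2 − 1150 − 1100 − 200 = 0 → A_y = 1161 lb.
ΣF_x = 0: A_x + 2050 = 0 → A_x = -2050 lb.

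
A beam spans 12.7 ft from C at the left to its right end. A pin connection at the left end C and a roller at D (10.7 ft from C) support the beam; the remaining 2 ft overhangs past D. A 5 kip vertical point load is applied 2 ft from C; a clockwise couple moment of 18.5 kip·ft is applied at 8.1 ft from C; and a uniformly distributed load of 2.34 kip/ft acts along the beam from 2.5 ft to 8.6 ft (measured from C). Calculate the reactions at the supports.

Resultant of the distributed load: 2.34 × 6.1 = 14.274 kip at 5.55 ft from C.
Moments about C: D_y·10.7 − 5·2 − 18.5 − (2.34·6.1)·5.55 = 0 → D_y = 107.7207/10.7 = 10.0674 ≈ 10.07 kip.
ΣF_y = 0: C_y + 10.0674 − 5 − 2.34·6.1 = 0 → C_y = 9.207 kip.
ΣF_x = 0: no horizontal applied forces, so C_x = 0.

C_x = 0, C_y = 9.207 kip, D_y = 10.07 kip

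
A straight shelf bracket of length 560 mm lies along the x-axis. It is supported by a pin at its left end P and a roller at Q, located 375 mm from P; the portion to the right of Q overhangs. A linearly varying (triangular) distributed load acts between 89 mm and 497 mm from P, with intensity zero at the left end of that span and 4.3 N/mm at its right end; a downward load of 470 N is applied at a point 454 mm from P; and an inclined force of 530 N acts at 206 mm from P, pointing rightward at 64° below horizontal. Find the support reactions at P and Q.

Resultant of the triangular load: ½ × 4.3 × 408 = 877.2 N, acting at 361 mm from P (one-third of the span from the peak).
Taking moments about P: Q_y·375 − (½·4.3·408)·361 − 470·454 − 530·sin64°·206 = 0 → Q_y = 628180/375 = 1675.15 ≈ 1675 N.
ΣF_y = 0: P_y + 1675.15 − ½·4.3·408 − 470 − 530·sin64° = 0 → P_y = 148.4 N.
ΣF_x = 0: P_x + 530·cos64° = 0 → P_x = -232.3 N.

P_x = -232.3 N, P_y = 148.4 N, Q_y = 1675 N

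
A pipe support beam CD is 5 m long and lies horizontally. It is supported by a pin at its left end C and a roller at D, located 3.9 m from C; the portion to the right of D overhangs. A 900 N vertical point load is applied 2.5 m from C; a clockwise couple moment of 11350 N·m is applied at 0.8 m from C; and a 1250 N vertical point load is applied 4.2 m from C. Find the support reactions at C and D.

C_x = 0, C_y = -2683 N, D_y = 4833 N

ΣM about C: D_y·3.9 − 900·2.5 − 11350 − 1250·4.2 = 0 → D_y = 18850/3.9 = 4833.33 ≈ 4833 N.
ΣF_y = 0: C_y + 4833.33 − 900 − 1250 = 0 → C_y = -2683 N.
ΣF_x = 0: no horizontal applied forces, so C_x = 0.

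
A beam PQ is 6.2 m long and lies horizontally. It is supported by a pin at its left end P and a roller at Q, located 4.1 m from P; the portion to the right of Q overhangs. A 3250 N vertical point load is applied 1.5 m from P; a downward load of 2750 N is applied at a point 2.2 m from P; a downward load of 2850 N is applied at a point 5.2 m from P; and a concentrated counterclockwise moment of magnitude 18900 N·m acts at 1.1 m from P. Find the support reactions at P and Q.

P_x = 0, P_y = 7180 N, Q_y = 1670 N

Taking moments about P: Q_y·4.1 − 3250·1.5 − 2750·2.2 − 2850·5.2 + 18900 = 0 → Q_y = 6845/4.1 = 1669.51 ≈ 1670 N.
ΣF_y = 0: P_y + 1669.51 − 3250 − 2750 − 2850 = 0 → P_y = 7180 N.
ΣF_x = 0: no horizontal applied forces, so P_x = 0.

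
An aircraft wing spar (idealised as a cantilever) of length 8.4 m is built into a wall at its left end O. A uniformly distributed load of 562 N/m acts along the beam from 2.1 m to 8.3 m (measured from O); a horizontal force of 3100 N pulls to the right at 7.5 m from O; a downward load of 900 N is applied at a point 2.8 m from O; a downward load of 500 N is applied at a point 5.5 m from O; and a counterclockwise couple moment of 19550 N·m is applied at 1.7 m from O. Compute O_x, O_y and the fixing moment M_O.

O_x = -3100 N, O_y = 4884 N, M_O = 3839 N·m

Resultant of the distributed load: 562 × 6.2 = 3484.4 N at 5.2 m from O.
ΣF_x = 0: O_x + 3100 = 0 → O_x = -3100 N.
ΣF_y = 0: O_y − 562·6.2 − 900 − 500 = 0 → O_y = 4884 N.
ΣM about O: M_O − (562·6.2)·5.2 − 900·2.8 − 500·5.5 + 19550 = 0 → M_O = 3839 N·m.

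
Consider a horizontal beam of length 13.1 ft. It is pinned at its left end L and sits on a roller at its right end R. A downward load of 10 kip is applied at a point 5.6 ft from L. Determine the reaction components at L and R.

ΣM about L: R_y·13.1 − 10·5.6 = 0 → R_y = 56/13.1 = 4.27481 ≈ 4.275 kip.
ΣF_y = 0: L_y + 4.27481 − 10 = 0 → L_y = 5.725 kip.
ΣF_x = 0: no horizontal applied forces, so L_x = 0.

L_x = 0, L_y = 5.725 kip, R_y = 4.275 kip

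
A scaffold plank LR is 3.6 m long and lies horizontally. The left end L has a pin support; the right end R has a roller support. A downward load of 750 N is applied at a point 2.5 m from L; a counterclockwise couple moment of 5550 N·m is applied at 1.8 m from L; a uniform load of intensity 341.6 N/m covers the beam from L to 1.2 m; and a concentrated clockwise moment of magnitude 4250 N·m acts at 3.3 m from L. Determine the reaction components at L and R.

Resultant of the distributed load: 341.6 × 1.2 = 409.92 N at 0.6 m from L.
Moments about L: R_y·3.6 − 750·2.5 + 5550 − (341.6·1.2)·0.6 − 4250 = 0 → R_y = 820.952/3.6 = 228.042 ≈ 228.0 N.
ΣF_y = 0: L_y + 228.042 − 750 − 341.6·1.2 = 0 → L_y = 931.9 N.
ΣF_x = 0: no horizontal applied forces, so L_x = 0.

L_x = 0, L_y = 931.9 N, R_y = 228.0 N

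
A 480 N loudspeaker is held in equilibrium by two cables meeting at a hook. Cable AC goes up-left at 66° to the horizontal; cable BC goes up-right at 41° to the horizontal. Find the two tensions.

ΣF_x = 0: −T_AC·cos66° + T_BC·cos41° = 0 → T_BC = 0.538931·T_AC.
ΣF_y = 0: T_AC·sin66° + T_BC·sin41° = 480.
Substitute: T_AC·(0.913545 + 0.538931·0.656059) = 480 → T_AC = 378.813 ≈ 378.8 N.
Then T_BC = 0.538931 × 378.813 = 204.2 N.

T_AC = 378.8 N, T_BC = 204.2 N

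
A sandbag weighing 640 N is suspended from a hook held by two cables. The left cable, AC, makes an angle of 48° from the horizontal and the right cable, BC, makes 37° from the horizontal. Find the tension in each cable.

T_AC = 513.1 N, T_BC = 429.9 N

ΣF_x = 0: −T_AC·cos48° + T_BC·cos37° = 0 → T_BC = 0.837842·T_AC.
ΣF_y = 0: T_AC·sin48° + T_BC·sin37° = 640.
Substitute: T_AC·(0.743145 + 0.837842·0.601815) = 640 → T_AC = 513.079 ≈ 513.1 N.
Then T_BC = 0.837842 × 513.079 = 429.9 N.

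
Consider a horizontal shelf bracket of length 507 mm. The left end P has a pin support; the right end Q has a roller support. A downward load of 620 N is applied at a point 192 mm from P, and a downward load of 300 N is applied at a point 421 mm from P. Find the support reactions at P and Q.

P_x = 0, P_y = 436.1 N, Q_y = 483.9 N

ΣM about P: Q_y·507 − 620·192 − 300·421 = 0 → Q_y = 245340/507 = 483.905 ≈ 483.9 N.
ΣF_y = 0: P_y + 483.905 − 620 − 300 = 0 → P_y = 436.1 N.
ΣF_x = 0: no horizontal applied forces, so P_x = 0.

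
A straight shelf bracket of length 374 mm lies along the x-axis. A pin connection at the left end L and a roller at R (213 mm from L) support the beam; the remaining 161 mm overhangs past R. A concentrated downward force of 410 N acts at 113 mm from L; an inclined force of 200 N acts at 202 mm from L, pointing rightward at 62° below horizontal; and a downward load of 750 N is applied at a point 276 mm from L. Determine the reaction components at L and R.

L_x = -93.89 N, L_y = -20.22 N, R_y = 1357 N

Taking moments about L: R_y·213 − 410·113 − 200·sin62°·202 − 750·276 = 0 → R_y = 289001/213 = 1356.81 ≈ 1357 N.
ΣF_y = 0: L_y + 1356.81 − 410 − 200·sin62° − 750 = 0 → L_y = -20.22 N.
ΣF_x = 0: L_x + 200·cos62° = 0 → L_x = -93.89 N.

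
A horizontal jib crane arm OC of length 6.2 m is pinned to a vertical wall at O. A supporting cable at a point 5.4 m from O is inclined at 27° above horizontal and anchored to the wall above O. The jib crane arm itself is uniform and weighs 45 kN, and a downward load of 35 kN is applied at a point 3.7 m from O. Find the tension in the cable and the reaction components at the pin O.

ΣM about O: T·sin27°·5.4 − 45·3.1 − 35·3.7 = 0 → T = 269/(5.4·0.45399) = 109.727 ≈ 109.7 kN.
ΣF_x = 0: O_x − T·cos27° = 0 → O_x = 109.727 × 0.891007 = 97.77 kN.
ΣF_y = 0: O_y + T·sin27° − 45 − 35 = 0 → O_y = 80 − 109.727 × 0.45399 = 30.19 kN.

T = 109.7 kN, O_x = 97.77 kN, O_y = 30.19 kN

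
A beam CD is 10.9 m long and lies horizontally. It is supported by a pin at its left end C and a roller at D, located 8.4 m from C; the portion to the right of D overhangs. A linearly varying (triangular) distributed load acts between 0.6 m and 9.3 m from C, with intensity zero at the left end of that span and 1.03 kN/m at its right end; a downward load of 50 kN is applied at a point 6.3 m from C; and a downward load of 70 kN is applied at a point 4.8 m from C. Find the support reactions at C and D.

C_x = 0, C_y = 43.57 kN, D_y = 80.91 kN

Resultant of the triangular load: ½ × 1.03 × 8.7 = 4.4805 kN, acting at 6.4 m from C (one-third of the span from the peak).
Taking moments about C: D_y·8.4 − (½·1.03·8.7)·6.4 − 50·6.3 − 70·4.8 = 0 → D_y = 679.6752/8.4 = 80.9137 ≈ 80.91 kN.
ΣF_y = 0: C_y + 80.9137 − ½·1.03·8.7 − 50 − 70 = 0 → C_y = 43.57 kN.
ΣF_x = 0: no horizontal applied forces, so C_x = 0.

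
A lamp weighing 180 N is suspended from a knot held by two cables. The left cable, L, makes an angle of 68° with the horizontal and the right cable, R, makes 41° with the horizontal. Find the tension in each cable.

ΣF_x = 0: −T_L·cos68° + T_R·cos41° = 0 → T_R = 0.496359·T_L.
ΣF_y = 0: T_L·sin68° + T_R·sin41° = 180.
Substitute: T_L·(0.927184 + 0.496359·0.656059) = 180 → T_L = 143.675 ≈ 143.7 N.
Then T_R = 0.496359 × 143.675 = 71.31 N.

T_L = 143.7 N, T_R = 71.31 N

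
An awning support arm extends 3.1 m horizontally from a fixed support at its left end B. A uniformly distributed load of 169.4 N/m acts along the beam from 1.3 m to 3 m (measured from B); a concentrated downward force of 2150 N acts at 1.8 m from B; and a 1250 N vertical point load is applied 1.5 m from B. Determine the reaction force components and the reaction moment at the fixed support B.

B_x = 0, B_y = 3688 N, M_B = 6364 N·m

Resultant of the distributed load: 169.4 × 1.7 = 287.98 N at 2.15 m from B.
ΣF_x = 0: B_x = 0.
ΣF_y = 0: B_y − 169.4·1.7 − 2150 − 1250 = 0 → B_y = 3688 N.
ΣM about B: M_B − (169.4·1.7)·2.15 − 2150·1.8 − 1250·1.5 = 0 → M_B = 6364 N·m.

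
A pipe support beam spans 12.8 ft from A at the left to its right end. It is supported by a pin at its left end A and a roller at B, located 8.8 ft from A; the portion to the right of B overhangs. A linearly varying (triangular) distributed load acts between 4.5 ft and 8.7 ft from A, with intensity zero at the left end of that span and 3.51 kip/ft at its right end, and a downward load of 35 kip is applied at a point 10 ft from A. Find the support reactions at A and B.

A_x = 0, A_y = -3.516 kip, B_y = 45.89 kip

Resultant of the triangular load: ½ × 3.51 × 4.2 = 7.371 kip, acting at 7.3 ft from A (one-third of the span from the peak).
Taking moments about A: B_y·8.8 − (½·3.51·4.2)·7.3 − 35·10 = 0 → B_y = 403.8083/8.8 = 45.8873 ≈ 45.89 kip.
ΣF_y = 0: A_y + 45.8873 − ½·3.51·4.2 − 35 = 0 → A_y = -3.516 kip.
ΣF_x = 0: no horizontal applied forces, so A_x = 0.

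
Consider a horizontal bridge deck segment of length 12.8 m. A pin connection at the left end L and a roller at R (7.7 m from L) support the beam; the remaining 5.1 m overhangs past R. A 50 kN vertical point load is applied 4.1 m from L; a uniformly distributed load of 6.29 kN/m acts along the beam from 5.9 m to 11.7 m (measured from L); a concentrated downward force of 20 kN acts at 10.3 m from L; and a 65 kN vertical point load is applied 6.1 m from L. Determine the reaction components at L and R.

L_x = 0, L_y = 24.92 kN, R_y = 146.6 kN

Resultant of the distributed load: 6.29 × 5.8 = 36.482 kN at 8.8 m from L.
Taking moments about L: R_y·7.7 − 50·4.1 − (6.29·5.8)·8.8 − 20·10.3 − 65·6.1 = 0 → R_y = 1128.5416/7.7 = 146.564 ≈ 146.6 kN.
ΣF_y = 0: L_y + 146.564 − 50 − 6.29·5.8 − 20 − 65 = 0 → L_y = 24.92 kN.
ΣF_x = 0: no horizontal applied forces, so L_x = 0.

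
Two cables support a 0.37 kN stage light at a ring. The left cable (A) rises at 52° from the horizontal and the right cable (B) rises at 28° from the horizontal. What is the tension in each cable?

T_A = 0.3317 kN, T_B = 0.2313 kN

ΣF_x = 0: −T_A·cos52° + T_B·cos28° = 0 → T_B = 0.69728·T_A.
ΣF_y = 0: T_A·sin52° + T_B·sin28° = 0.37.
Substitute: T_A·(0.788011 + 0.69728·0.469472) = 0.37 → T_A = 0.33173 ≈ 0.3317 kN.
Then T_B = 0.69728 × 0.33173 = 0.2313 kN.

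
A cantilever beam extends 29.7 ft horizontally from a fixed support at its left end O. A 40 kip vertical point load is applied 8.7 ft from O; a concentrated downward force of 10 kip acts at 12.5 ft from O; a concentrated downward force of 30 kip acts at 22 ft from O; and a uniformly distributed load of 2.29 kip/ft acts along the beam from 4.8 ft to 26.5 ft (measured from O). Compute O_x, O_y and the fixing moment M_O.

Resultant of the distributed load: 2.29 × 21.7 = 49.693 kip at 15.65 ft from O.
ΣF_x = 0: O_x = 0.
ΣF_y = 0: O_y − 40 − 10 − 30 − 2.29·21.7 = 0 → O_y = 129.7 kip.
ΣM about O: M_O − 40·8.7 − 10·12.5 − 30·22 − (2.29·21.7)·15.65 = 0 → M_O = 1911 kip·ft.

O_x = 0, O_y = 129.7 kip, M_O = 1911 kip·ft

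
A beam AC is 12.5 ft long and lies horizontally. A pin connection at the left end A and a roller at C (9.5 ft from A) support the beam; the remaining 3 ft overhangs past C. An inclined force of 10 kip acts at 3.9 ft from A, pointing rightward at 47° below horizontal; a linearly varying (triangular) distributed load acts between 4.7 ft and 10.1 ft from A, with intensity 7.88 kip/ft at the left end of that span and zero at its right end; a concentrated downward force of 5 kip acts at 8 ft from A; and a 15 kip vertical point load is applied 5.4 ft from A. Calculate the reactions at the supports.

A_x = -6.820 kip, A_y = 18.29 kip, C_y = 30.30 kip

Resultant of the triangular load: ½ × 7.88 × 5.4 = 21.276 kip, acting at 6.5 ft from A (one-third of the span from the peak).
ΣM about A: C_y·9.5 − 10·sin47°·3.9 − (½·7.88·5.4)·6.5 − 5·8 − 15·5.4 = 0 → C_y = 287.817/9.5 = 30.2965 ≈ 30.30 kip.
ΣF_y = 0: A_y + 30.2965 − 10·sin47° − ½·7.88·5.4 − 5 − 15 = 0 → A_y = 18.29 kip.
ΣF_x = 0: A_x + 10·cos47° = 0 → A_x = -6.820 kip.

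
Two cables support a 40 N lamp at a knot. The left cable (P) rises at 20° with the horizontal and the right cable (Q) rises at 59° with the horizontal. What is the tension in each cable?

ΣF_x = 0: −T_P·cos20° + T_Q·cos59° = 0 → T_Q = 1.82451·T_P.
ΣF_y = 0: T_P·sin20° + T_Q·sin59° = 40.
Substitute: T_P·(0.34202 + 1.82451·0.857167) = 40 → T_P = 20.9871 ≈ 20.99 N.
Then T_Q = 1.82451 × 20.9871 = 38.29 N.

T_P = 20.99 N, T_Q = 38.29 N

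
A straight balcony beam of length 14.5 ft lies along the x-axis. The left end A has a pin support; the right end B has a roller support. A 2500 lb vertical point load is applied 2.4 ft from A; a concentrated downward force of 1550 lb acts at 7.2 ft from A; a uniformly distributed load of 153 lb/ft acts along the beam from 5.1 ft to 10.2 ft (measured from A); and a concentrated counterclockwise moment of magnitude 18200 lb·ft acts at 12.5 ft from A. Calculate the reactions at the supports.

Resultant of the distributed load: 153 × 5.1 = 780.3 lb at 7.65 ft from A.
Moments about A: B_y·14.5 − 2500·2.4 − 1550·7.2 − (153·5.1)·7.65 + 18200 = 0 → B_y = 4929.295/14.5 = 339.951 ≈ 340.0 lb.
ΣF_y = 0: A_y + 339.951 − 2500 − 1550 − 153·5.1 = 0 → A_y = 4490 lb.
ΣF_x = 0: no horizontal applied forces, so A_x = 0.

A_x = 0, A_y = 4490 lb, B_y = 340.0 lb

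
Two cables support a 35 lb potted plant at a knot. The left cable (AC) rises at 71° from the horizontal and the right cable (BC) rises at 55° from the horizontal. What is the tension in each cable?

ΣF_x = 0: −T_AC·cos71° + T_BC·cos55° = 0 → T_BC = 0.567611·T_AC.
ΣF_y = 0: T_AC·sin71° + T_BC·sin55° = 35.
Substitute: T_AC·(0.945519 + 0.567611·0.819152) = 35 → T_AC = 24.8143 ≈ 24.81 lb.
Then T_BC = 0.567611 × 24.8143 = 14.08 lb.

T_AC = 24.81 lb, T_BC = 14.08 lb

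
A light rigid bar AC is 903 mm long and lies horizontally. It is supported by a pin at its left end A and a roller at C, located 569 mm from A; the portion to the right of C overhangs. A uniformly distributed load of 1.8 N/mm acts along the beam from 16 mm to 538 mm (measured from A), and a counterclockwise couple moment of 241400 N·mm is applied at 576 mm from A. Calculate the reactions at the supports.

Resultant of the distributed load: 1.8 × 522 = 939.6 N at 277 mm from A.
Moments about A: C_y·569 − (1.8·522)·277 + 241400 = 0 → C_y = 18869.2/569 = 33.162 ≈ 33.16 N.
ΣF_y = 0: A_y + 33.162 − 1.8·522 = 0 → A_y = 906.4 N.
ΣF_x = 0: no horizontal applied forces, so A_x = 0.

A_x = 0, A_y = 906.4 N, C_y = 33.16 N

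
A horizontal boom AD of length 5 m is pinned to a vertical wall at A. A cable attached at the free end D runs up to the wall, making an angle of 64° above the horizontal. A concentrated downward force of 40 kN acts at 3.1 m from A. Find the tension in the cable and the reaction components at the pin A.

T = 27.59 kN, A_x = 12.10 kN, A_y = 15.20 kN

ΣM about A: T·sin64°·5 − 40·3.1 = 0 → T = 124/(5·0.898794) = 27.5925 ≈ 27.59 kN.
ΣF_x = 0: A_x − T·cos64° = 0 → A_x = 27.5925 × 0.438371 = 12.10 kN.
ΣF_y = 0: A_y + T·sin64° − 40 = 0 → A_y = 40 − 27.5925 × 0.898794 = 15.20 kN.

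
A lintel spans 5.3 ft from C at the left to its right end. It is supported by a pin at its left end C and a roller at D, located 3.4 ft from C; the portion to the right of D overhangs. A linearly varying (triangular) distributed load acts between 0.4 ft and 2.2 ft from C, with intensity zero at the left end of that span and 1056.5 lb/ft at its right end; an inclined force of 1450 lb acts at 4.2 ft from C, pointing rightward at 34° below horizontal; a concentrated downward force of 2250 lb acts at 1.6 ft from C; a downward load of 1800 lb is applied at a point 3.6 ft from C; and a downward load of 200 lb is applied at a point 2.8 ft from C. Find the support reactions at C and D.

Resultant of the triangular load: ½ × 1056.5 × 1.8 = 950.85 lb, acting at 1.6 ft from C (one-third of the span from the peak).
Taking moments about C: D_y·3.4 − (½·1056.5·1.8)·1.6 − 1450·sin34°·4.2 − 2250·1.6 − 1800·3.6 − 200·2.8 = 0 → D_y = 15566.8/3.4 = 4578.47 ≈ 4578 lb.
ΣF_y = 0: C_y + 4578.47 − ½·1056.5·1.8 − 1450·sin34° − 2250 − 1800 − 200 = 0 → C_y = 1433 lb.
ΣF_x = 0: C_x + 1450·cos34° = 0 → C_x = -1202 lb.

C_x = -1202 lb, C_y = 1433 lb, D_y = 4578 lb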